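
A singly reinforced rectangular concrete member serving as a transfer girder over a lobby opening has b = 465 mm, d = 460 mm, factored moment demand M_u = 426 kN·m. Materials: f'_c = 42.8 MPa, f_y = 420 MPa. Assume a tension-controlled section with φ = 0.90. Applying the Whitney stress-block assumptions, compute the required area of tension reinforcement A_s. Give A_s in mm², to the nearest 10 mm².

M_n = M_u/φ = 426/0.90 = 473.333 kN·m.
With M_n = 0.85 f'_c a b (d − a/2), solve the quadratic for a:
a = d − √(d² − 2M_n/(0.85 f'_c b)) = 460 − √(460² − 2 × 473.333×10⁶/(0.85 × 42.8 × 465)) = 65.49 mm.
A_s = 0.85 f'_c a b / f_y = 0.85 × 42.8 × 65.49 × 465 / 420 = 2637.8 mm².

A_s ≈ 2640 mm²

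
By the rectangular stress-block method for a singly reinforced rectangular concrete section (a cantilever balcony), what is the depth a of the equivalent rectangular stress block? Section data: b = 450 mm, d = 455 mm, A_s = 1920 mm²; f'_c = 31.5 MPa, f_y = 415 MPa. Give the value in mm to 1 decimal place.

T = A_s f_y = 1920 × 415 = 796800 N = 796.8 kN.
Setting C = 0.85 f'_c a b equal to T: a = 796800/(0.85 × 31.5 × 450) = 66.1 mm.

a ≈ 66.1 mm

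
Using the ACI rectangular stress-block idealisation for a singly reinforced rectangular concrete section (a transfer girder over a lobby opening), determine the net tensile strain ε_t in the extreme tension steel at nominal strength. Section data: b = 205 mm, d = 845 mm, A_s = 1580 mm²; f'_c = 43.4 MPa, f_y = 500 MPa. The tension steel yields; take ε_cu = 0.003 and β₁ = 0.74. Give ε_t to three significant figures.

ε_t ≈ 0.0150

a = A_s f_y/(0.85 f'_c b) = 104.46 mm.
β₁ = 0.74, so c = a/β₁ = 104.46/0.74 = 141.16 mm.
From the linear strain diagram with ε_cu = 0.003: ε_t = 0.003 (d − c)/c = 0.003 × (845 − 141.16)/141.16 = 0.0150.
Since ε_t ≥ 0.005, the section is tension-controlled.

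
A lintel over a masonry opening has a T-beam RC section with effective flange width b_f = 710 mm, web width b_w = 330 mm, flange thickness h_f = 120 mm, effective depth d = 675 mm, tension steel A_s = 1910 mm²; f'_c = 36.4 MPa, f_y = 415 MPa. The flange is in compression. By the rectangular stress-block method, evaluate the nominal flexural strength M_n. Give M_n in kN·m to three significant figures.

Tension: T = A_s f_y = 1910 × 415 = 792650 N.
Try a within the flange: a = T/(0.85 f'_c b_f) = 792650/(0.85 × 36.4 × 710) = 36.08 mm.
Since a = 36.08 ≤ h_f = 120 mm, the stress block lies entirely in the flange; analyse as a rectangular beam of width b_f.
M_n = T(d − a/2) = 792650 × (675 − 18.04) = 520.74 × 10⁶ N·mm.
M_n = 520.74 kN·m.

M_n ≈ 521 kN·m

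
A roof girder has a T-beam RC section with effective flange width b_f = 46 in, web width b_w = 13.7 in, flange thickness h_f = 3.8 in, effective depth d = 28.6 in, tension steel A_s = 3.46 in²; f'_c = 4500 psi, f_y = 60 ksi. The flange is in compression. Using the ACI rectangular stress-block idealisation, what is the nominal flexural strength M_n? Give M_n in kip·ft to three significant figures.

M_n ≈ 485 kip·ft

Tension: T = A_s f_y = 3.46 × 60 = 207.6 kips.
Try a within the flange: a = T/(0.85 f'_c b_f) = 207.6/(0.85 × 4.5 × 46) = 1.180 in.
Since a = 1.180 ≤ h_f = 3.8 in, the stress block lies entirely in the flange; analyse as a rectangular beam of width b_f.
M_n = T(d − a/2) = 207.6 × (28.6 − 0.59) = 5814.9 kip·in.
M_n = 5814.9/12 = 484.58 kip·ft.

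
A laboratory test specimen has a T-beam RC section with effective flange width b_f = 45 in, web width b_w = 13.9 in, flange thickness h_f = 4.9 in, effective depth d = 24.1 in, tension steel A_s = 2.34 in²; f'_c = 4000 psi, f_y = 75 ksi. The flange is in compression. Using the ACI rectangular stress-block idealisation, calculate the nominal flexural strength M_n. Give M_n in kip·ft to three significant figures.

M_n ≈ 344 kip·ft

Tension: T = A_s f_y = 2.34 × 75 = 175.5 kips.
Try a within the flange: a = T/(0.85 f'_c b_f) = 175.5/(0.85 × 4 × 45) = 1.147 in.
Since a = 1.147 ≤ h_f = 4.9 in, the stress block lies entirely in the flange; analyse as a rectangular beam of width b_f.
M_n = T(d − a/2) = 175.5 × (24.1 − 0.5735) = 4128.9 kip·in.
M_n = 4128.9/12 = 344.08 kip·ft.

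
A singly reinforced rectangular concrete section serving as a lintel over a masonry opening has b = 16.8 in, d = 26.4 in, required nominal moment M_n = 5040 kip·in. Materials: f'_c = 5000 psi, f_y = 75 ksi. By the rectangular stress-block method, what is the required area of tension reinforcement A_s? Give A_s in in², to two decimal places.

A_s ≈ 2.69 in²

From M_n = 0.85 f'_c a b (d − a/2):
a = d − √(d² − 2M_n/(0.85 f'_c b)) = 26.4 − √(26.4² − 2 × 5040/(0.85 × 5 × 16.8)) = 2.825 in.
A_s = 0.85 f'_c a b / f_y = 0.85 × 5 × 2.825 × 16.8 / 75 = 2.689 in².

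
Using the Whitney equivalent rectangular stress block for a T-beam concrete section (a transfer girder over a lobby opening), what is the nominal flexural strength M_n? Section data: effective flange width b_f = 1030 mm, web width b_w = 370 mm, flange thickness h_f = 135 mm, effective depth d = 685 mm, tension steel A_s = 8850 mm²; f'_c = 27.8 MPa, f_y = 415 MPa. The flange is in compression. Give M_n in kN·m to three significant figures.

Tension: T = A_s f_y = 8850 × 415 = 3672750 N.
Try a within the flange: a = T/(0.85 f'_c b_f) = 3672750/(0.85 × 27.8 × 1030) = 150.90 mm.
a = 150.90 > h_f = 135 mm: the block extends into the web. Split into flange-overhang and web parts.
C_f = 0.85 f'_c (b_f − b_w) h_f = 0.85 × 27.8 × (1030 − 370) × 135 = 2105433 N.
Remaining web compression depth: a_w = (T − C_f)/(0.85 f'_c b_w) = (3672750 − 2105433)/(0.85 × 27.8 × 370) = 179.26 mm.
M_n = C_f(d − h_f/2) + (T − C_f)(d − a_w/2) = 2105433 × (685 − 67.5) + 1567317 × (685 − 89.63) = 1300.10 + 933.13 = 2233.23 × 10⁶ N·mm.
M_n = 2233.23 kN·m.

M_n ≈ 2230 kN·m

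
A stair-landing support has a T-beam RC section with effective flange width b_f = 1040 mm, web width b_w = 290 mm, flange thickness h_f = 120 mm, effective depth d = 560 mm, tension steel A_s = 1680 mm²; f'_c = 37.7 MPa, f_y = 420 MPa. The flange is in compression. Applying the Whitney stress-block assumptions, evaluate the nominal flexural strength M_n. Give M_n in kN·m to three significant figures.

M_n ≈ 388 kN·m

Tension: T = A_s f_y = 1680 × 420 = 705600 N.
Try a within the flange: a = T/(0.85 f'_c b_f) = 705600/(0.85 × 37.7 × 1040) = 21.17 mm.
Since a = 21.17 ≤ h_f = 120 mm, the stress block lies entirely in the flange; analyse as a rectangular beam of width b_f.
M_n = T(d − a/2) = 705600 × (560 − 10.585) = 387.67 × 10⁶ N·mm.
M_n = 387.67 kN·m.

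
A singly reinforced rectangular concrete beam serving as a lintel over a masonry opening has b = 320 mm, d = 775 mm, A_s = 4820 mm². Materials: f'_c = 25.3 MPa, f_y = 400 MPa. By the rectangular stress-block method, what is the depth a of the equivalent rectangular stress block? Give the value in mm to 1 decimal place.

T = A_s f_y = 4820 × 400 = 1928000 N = 1928 kN.
Setting C = 0.85 f'_c a b equal to T: a = 1928000/(0.85 × 25.3 × 320) = 280.2 mm.

a ≈ 280.2 mm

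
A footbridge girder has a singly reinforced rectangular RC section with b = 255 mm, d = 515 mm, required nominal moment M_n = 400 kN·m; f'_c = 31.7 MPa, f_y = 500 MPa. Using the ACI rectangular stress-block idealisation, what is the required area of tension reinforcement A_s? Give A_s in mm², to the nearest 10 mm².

A_s ≈ 1780 mm²

With M_n = 0.85 f'_c a b (d − a/2), solve the quadratic for a:
a = d − √(d² − 2M_n/(0.85 f'_c b)) = 515 − √(515² − 2 × 400×10⁶/(0.85 × 31.7 × 255)) = 129.26 mm.
A_s = 0.85 f'_c a b / f_y = 0.85 × 31.7 × 129.26 × 255 / 500 = 1776.3 mm².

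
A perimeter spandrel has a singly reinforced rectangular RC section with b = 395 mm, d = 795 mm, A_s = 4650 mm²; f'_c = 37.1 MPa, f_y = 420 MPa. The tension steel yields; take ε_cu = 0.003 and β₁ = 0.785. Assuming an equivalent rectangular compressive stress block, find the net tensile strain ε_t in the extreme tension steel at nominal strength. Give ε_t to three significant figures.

ε_t ≈ 0.00894

a = A_s f_y/(0.85 f'_c b) = 156.79 mm.
β₁ = 0.785, so c = a/β₁ = 156.79/0.785 = 199.73 mm.
From the linear strain diagram with ε_cu = 0.003: ε_t = 0.003 (d − c)/c = 0.003 × (795 − 199.73)/199.73 = 0.00894.
Since ε_t ≥ 0.005, the section is tension-controlled.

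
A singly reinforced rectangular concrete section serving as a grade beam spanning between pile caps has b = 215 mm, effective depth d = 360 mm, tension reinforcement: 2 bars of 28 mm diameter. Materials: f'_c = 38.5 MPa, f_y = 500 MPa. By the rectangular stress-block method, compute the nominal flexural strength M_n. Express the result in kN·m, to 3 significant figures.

A_s = 2 × 616 = 1232 mm².
T = A_s f_y = 1232 × 500 = 616000 N = 616 kN.
From C = T: a = T/(0.85 f'_c b) = 616000/(0.85 × 38.5 × 215) = 87.55 mm.
M_n = T(d − a/2) = 616 kN × (360 − 43.775) mm = 194.79 kN·m.

M_n ≈ 195 kN·m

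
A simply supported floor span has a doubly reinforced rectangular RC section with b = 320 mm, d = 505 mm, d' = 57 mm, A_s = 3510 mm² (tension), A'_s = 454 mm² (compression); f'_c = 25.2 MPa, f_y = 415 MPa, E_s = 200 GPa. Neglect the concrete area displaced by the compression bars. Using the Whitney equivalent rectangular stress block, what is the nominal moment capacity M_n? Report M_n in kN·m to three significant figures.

M_n ≈ 608 kN·m

Assume both tension and compression steel yield.
Net tension couple steel: A_s − A'_s = 3056 mm².
a = (A_s − A'_s) f_y / (0.85 f'_c b) = 1268240/(0.85 × 25.2 × 320) = 185.03 mm.
c = a/β₁ = 185.03/0.85 = 217.68 mm; ε'_s = 0.003(c − d')/c = 0.0022 ≥ f_y/E_s = 0.0021, so compression steel does yield.
M_n = (A_s − A'_s) f_y (d − a/2) + A'_s f_y (d − d') = [1268240 × (505 − 92.515) + 188410 × (505 − 57)] × 10⁻⁶ = 523.13 + 84.41 = 607.54 kN·m.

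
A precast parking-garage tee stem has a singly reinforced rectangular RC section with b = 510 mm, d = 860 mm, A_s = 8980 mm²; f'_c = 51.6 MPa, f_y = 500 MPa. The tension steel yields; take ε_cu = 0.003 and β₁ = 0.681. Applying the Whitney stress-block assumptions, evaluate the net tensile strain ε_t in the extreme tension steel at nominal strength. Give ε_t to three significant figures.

a = A_s f_y/(0.85 f'_c b) = 200.73 mm.
β₁ = 0.681, so c = a/β₁ = 200.73/0.681 = 294.76 mm.
From the linear strain diagram with ε_cu = 0.003: ε_t = 0.003 (d − c)/c = 0.003 × (860 − 294.76)/294.76 = 0.00575.
Since ε_t ≥ 0.005, the section is tension-controlled.

ε_t ≈ 0.00575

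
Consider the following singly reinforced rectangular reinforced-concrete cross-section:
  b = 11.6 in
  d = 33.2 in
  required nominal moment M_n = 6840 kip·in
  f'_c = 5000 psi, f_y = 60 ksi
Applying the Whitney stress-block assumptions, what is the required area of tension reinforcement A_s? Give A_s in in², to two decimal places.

A_s ≈ 3.68 in²

From M_n = 0.85 f'_c a b (d − a/2):
a = d − √(d² − 2M_n/(0.85 f'_c b)) = 33.2 − √(33.2² − 2 × 6840/(0.85 × 5 × 11.6)) = 4.481 in.
A_s = 0.85 f'_c a b / f_y = 0.85 × 5 × 4.481 × 11.6 / 60 = 3.682 in².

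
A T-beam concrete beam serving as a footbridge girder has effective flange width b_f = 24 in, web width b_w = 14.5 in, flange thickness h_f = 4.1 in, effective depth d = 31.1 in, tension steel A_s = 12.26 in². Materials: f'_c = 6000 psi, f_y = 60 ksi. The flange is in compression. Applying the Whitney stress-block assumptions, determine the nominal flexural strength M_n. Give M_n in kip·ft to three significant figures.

Tension: T = A_s f_y = 12.26 × 60 = 735.6 kips.
Try a within the flange: a = T/(0.85 f'_c b_f) = 735.6/(0.85 × 6 × 24) = 6.010 in.
a = 6.010 > h_f = 4.1 in: the block extends into the web. Split into flange-overhang and web parts.
C_f = 0.85 f'_c (b_f − b_w) h_f = 0.85 × 6 × (24 − 14.5) × 4.1 = 198.6 kips.
Remaining web compression depth: a_w = (T − C_f)/(0.85 f'_c b_w) = (735.6 − 198.6)/(0.85 × 6 × 14.5) = 7.262 in.
M_n = C_f(d − h_f/2) + (T − C_f)(d − a_w/2) = 198.6 × (31.1 − 2.05) + 537 × (31.1 − 3.631) = 5769.3 + 14750.9 = 20520.2 kip·in.
M_n = 20520.2/12 = 1710.02 kip·ft.

M_n ≈ 1710 kip·ft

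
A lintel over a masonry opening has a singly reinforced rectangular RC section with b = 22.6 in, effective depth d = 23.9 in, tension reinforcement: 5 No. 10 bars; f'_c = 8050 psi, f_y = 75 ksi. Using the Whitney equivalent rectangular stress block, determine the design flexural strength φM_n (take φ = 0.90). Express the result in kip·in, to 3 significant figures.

φM_n ≈ 9580 kip·in

A_s = 5 × 1.27 = 6.35 in².
T = A_s f_y = 6.35 × 75 = 476.25 kips.
a = T/(0.85 f'_c b) = 476.25/(0.85 × 8.05 × 22.6) = 3.080 in.
M_n = T(d − a/2) = 476.25 × (23.9 − 1.54) = 10649.0 kip·in.
φM_n = 0.90 × 10649.0 = 9584.1 kip·in.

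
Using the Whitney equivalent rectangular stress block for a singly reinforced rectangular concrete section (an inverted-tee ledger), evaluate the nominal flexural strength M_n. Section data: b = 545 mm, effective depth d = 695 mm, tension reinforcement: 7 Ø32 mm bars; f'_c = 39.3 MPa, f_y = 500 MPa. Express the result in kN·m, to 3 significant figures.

M_n ≈ 1740 kN·m

A_s = 7 × 804 = 5628 mm².
T = A_s f_y = 5628 × 500 = 2814000 N = 2814 kN.
From C = T: a = T/(0.85 f'_c b) = 2814000/(0.85 × 39.3 × 545) = 154.57 mm.
M_n = T(d − a/2) = 2814 kN × (695 − 77.285) mm = 1738.25 kN·m.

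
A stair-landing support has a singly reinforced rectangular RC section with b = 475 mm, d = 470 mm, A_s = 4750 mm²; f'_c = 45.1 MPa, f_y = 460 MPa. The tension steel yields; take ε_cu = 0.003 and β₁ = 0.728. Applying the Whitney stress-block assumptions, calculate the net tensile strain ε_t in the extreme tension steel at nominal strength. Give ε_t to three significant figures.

a = A_s f_y/(0.85 f'_c b) = 119.99 mm.
β₁ = 0.728, so c = a/β₁ = 119.99/0.728 = 164.82 mm.
From the linear strain diagram with ε_cu = 0.003: ε_t = 0.003 (d − c)/c = 0.003 × (470 − 164.82)/164.82 = 0.00555.
Since ε_t ≥ 0.005, the section is tension-controlled.

ε_t ≈ 0.00555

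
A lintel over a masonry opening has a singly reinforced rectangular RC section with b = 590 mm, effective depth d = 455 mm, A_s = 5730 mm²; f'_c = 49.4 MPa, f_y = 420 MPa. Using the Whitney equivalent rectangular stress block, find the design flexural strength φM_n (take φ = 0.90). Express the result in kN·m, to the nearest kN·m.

T = A_s f_y = 5730 × 420 = 2406600 N = 2406.6 kN.
From C = T: a = T/(0.85 f'_c b) = 2406600/(0.85 × 49.4 × 590) = 97.14 mm.
M_n = T(d − a/2) = 2406.6 kN × (455 − 48.57) mm = 978.11 kN·m.
φM_n = 0.90 × 978.11 = 880.30 kN·m.

φM_n ≈ 880 kN·m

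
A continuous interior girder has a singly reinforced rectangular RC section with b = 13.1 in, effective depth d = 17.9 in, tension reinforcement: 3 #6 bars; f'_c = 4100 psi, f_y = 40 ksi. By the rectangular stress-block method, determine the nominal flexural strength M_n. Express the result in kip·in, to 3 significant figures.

A_s = 3 × 0.44 = 1.32 in².
T = A_s f_y = 1.32 × 40 = 52.8 kips.
a = T/(0.85 f'_c b) = 52.8/(0.85 × 4.1 × 13.1) = 1.157 in.
M_n = T(d − a/2) = 52.8 × (17.9 − 0.5785) = 914.6 kip·in.

M_n ≈ 915 kip·in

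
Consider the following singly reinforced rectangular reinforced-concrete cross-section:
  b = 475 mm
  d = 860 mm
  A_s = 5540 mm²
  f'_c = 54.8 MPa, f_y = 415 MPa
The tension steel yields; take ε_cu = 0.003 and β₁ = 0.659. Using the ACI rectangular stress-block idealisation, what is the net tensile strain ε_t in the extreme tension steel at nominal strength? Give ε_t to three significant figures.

ε_t ≈ 0.0134

a = A_s f_y/(0.85 f'_c b) = 103.91 mm.
β₁ = 0.659, so c = a/β₁ = 103.91/0.659 = 157.68 mm.
From the linear strain diagram with ε_cu = 0.003: ε_t = 0.003 (d − c)/c = 0.003 × (860 − 157.68)/157.68 = 0.0134.
Since ε_t ≥ 0.005, the section is tension-controlled.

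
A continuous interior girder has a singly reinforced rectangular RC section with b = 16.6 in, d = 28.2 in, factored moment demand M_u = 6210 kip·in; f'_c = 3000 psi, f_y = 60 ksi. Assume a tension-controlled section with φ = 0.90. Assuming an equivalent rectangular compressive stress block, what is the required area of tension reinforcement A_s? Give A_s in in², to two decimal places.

A_s ≈ 4.61 in²

M_n = M_u/φ = 6210/0.90 = 6900 kip·in.
From M_n = 0.85 f'_c a b (d − a/2):
a = d − √(d² − 2M_n/(0.85 f'_c b)) = 28.2 − √(28.2² − 2 × 6900/(0.85 × 3 × 16.6)) = 6.538 in.
A_s = 0.85 f'_c a b / f_y = 0.85 × 3 × 6.538 × 16.6 / 60 = 4.613 in².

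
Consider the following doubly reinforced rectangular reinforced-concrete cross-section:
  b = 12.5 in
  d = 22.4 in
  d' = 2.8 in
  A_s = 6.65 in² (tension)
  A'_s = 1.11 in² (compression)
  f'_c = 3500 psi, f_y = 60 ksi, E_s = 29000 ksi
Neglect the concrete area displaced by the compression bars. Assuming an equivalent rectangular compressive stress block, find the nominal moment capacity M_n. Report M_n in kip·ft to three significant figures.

M_n ≈ 605 kip·ft

Assume both steels yield.
a = (A_s − A'_s) f_y/(0.85 f'_c b) = (6.65 − 1.11) × 60/(0.85 × 3.5 × 12.5) = 8.938 in.
c = a/β₁ = 8.938/0.85 = 10.515 in; ε'_s = 0.003(c − d')/c = 0.0022 ≥ ε_y = 0.0021, so the compression steel yields.
M_n = (A_s − A'_s) f_y (d − a/2) + A'_s f_y (d − d') = 332.4 × (22.4 − 4.469) + 66.6 × (22.4 − 2.8) = 5960.3 + 1305.4 = 7265.7 kip·in = 7265.7/12 = 605.48 kip·ft.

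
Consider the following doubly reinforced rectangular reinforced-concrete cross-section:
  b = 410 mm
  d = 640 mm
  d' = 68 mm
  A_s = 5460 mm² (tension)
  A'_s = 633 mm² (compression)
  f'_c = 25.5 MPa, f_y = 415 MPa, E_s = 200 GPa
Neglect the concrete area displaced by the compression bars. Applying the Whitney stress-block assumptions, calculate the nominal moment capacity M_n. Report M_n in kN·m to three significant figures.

Assume both tension and compression steel yield.
Net tension couple steel: A_s − A'_s = 4827 mm².
a = (A_s − A'_s) f_y / (0.85 f'_c b) = 2003205/(0.85 × 25.5 × 410) = 225.41 mm.
c = a/β₁ = 225.41/0.85 = 265.19 mm; ε'_s = 0.003(c − d')/c = 0.0022 ≥ f_y/E_s = 0.0021, so compression steel does yield.
M_n = (A_s − A'_s) f_y (d − a/2) + A'_s f_y (d − d') = [2003205 × (640 − 112.705) + 262695 × (640 − 68)] × 10⁻⁶ = 1056.28 + 150.26 = 1206.54 kN·m.

M_n ≈ 1210 kN·m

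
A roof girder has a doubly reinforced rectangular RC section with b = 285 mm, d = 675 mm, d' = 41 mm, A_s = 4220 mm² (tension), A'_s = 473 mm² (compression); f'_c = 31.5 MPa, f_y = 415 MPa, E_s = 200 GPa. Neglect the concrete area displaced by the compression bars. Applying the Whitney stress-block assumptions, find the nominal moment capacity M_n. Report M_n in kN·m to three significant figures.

M_n ≈ 1020 kN·m

Assume both tension and compression steel yield.
Net tension couple steel: A_s − A'_s = 3747 mm².
a = (A_s − A'_s) f_y / (0.85 f'_c b) = 1555005/(0.85 × 31.5 × 285) = 203.78 mm.
c = a/β₁ = 203.78/0.825 = 247.01 mm; ε'_s = 0.003(c − d')/c = 0.0025 ≥ f_y/E_s = 0.0021, so compression steel does yield.
M_n = (A_s − A'_s) f_y (d − a/2) + A'_s f_y (d − d') = [1555005 × (675 − 101.89) + 196295 × (675 − 41)] × 10⁻⁶ = 891.19 + 124.45 = 1015.64 kN·m.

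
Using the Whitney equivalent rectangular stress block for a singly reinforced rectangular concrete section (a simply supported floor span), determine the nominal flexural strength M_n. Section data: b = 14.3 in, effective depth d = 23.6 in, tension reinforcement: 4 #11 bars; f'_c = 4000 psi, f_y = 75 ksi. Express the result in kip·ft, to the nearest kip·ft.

A_s = 4 × 1.56 = 6.24 in².
T = A_s f_y = 6.24 × 75 = 468 kips.
a = T/(0.85 f'_c b) = 468/(0.85 × 4 × 14.3) = 9.626 in.
M_n = T(d − a/2) = 468 × (23.6 − 4.813) = 8792.3 kip·in = 8792.3/12 = 732.69 kip·ft.

M_n ≈ 733 kip·ft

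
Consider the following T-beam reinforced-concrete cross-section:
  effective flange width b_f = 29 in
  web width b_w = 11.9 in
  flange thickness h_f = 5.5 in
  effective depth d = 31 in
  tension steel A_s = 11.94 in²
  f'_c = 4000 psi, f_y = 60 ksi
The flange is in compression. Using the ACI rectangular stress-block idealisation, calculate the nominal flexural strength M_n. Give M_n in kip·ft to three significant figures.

M_n ≈ 1620 kip·ft

Tension: T = A_s f_y = 11.94 × 60 = 716.4 kips.
Try a within the flange: a = T/(0.85 f'_c b_f) = 716.4/(0.85 × 4 × 29) = 7.266 in.
a = 7.266 > h_f = 5.5 in: the block extends into the web. Split into flange-overhang and web parts.
C_f = 0.85 f'_c (b_f − b_w) h_f = 0.85 × 4 × (29 − 11.9) × 5.5 = 319.8 kips.
Remaining web compression depth: a_w = (T − C_f)/(0.85 f'_c b_w) = (716.4 − 319.8)/(0.85 × 4 × 11.9) = 9.802 in.
M_n = C_f(d − h_f/2) + (T − C_f)(d − a_w/2) = 319.8 × (31 − 2.75) + 396.6 × (31 − 4.901) = 9034.4 + 10350.9 = 19385.3 kip·in.
M_n = 19385.3/12 = 1615.44 kip·ft.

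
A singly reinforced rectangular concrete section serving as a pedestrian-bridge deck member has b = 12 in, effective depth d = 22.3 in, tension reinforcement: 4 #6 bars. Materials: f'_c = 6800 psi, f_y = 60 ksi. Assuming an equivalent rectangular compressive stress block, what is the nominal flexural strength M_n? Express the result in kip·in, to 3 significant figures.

M_n ≈ 2270 kip·in

A_s = 4 × 0.44 = 1.76 in².
T = A_s f_y = 1.76 × 60 = 105.6 kips.
a = T/(0.85 f'_c b) = 105.6/(0.85 × 6.8 × 12) = 1.522 in.
M_n = T(d − a/2) = 105.6 × (22.3 − 0.761) = 2274.5 kip·in.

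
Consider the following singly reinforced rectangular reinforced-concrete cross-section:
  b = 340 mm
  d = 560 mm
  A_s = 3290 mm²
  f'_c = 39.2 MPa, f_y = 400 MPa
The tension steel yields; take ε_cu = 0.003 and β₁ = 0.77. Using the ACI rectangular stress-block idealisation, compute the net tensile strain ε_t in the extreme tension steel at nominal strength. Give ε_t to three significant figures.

ε_t ≈ 0.00814

a = A_s f_y/(0.85 f'_c b) = 116.16 mm.
β₁ = 0.77, so c = a/β₁ = 116.16/0.77 = 150.86 mm.
From the linear strain diagram with ε_cu = 0.003: ε_t = 0.003 (d − c)/c = 0.003 × (560 − 150.86)/150.86 = 0.00814.
Since ε_t ≥ 0.005, the section is tension-controlled.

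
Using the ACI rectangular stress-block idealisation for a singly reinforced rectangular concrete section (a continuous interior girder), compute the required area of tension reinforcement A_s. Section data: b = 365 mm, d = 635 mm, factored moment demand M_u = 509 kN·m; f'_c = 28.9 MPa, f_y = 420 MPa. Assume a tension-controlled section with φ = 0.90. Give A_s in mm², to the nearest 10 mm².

A_s ≈ 2320 mm²

M_n = M_u/φ = 509/0.90 = 565.556 kN·m.
With M_n = 0.85 f'_c a b (d − a/2), solve the quadratic for a:
a = d − √(d² − 2M_n/(0.85 f'_c b)) = 635 − √(635² − 2 × 565.556×10⁶/(0.85 × 28.9 × 365)) = 108.62 mm.
A_s = 0.85 f'_c a b / f_y = 0.85 × 28.9 × 108.62 × 365 / 420 = 2318.8 mm².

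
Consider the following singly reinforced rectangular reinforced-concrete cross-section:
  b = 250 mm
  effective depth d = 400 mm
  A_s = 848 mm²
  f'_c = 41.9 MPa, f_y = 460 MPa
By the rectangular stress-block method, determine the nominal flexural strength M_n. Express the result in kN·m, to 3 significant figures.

T = A_s f_y = 848 × 460 = 390080 N = 390.08 kN.
From C = T: a = T/(0.85 f'_c b) = 390080/(0.85 × 41.9 × 250) = 43.81 mm.
M_n = T(d − a/2) = 390.08 kN × (400 − 21.905) mm = 147.49 kN·m.

M_n ≈ 147 kN·m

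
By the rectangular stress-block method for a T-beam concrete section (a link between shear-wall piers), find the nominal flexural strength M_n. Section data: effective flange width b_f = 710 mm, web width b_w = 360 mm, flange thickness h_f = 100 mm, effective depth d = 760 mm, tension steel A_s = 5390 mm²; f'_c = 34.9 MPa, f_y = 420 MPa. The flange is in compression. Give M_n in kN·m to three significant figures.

M_n ≈ 1600 kN·m

Tension: T = A_s f_y = 5390 × 420 = 2263800 N.
Try a within the flange: a = T/(0.85 f'_c b_f) = 2263800/(0.85 × 34.9 × 710) = 107.48 mm.
a = 107.48 > h_f = 100 mm: the block extends into the web. Split into flange-overhang and web parts.
C_f = 0.85 f'_c (b_f − b_w) h_f = 0.85 × 34.9 × (710 − 360) × 100 = 1038275 N.
Remaining web compression depth: a_w = (T − C_f)/(0.85 f'_c b_w) = (2263800 − 1038275)/(0.85 × 34.9 × 360) = 114.76 mm.
M_n = C_f(d − h_f/2) + (T − C_f)(d − a_w/2) = 1038275 × (760 − 50) + 1225525 × (760 − 57.38) = 737.18 + 861.08 = 1598.26 × 10⁶ N·mm.
M_n = 1598.26 kN·m.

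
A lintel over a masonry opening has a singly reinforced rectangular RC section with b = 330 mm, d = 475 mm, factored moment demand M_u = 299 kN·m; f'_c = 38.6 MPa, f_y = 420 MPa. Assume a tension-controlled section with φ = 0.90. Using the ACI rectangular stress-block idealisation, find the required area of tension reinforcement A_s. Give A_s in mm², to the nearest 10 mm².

M_n = M_u/φ = 299/0.90 = 332.222 kN·m.
With M_n = 0.85 f'_c a b (d − a/2), solve the quadratic for a:
a = d − √(d² − 2M_n/(0.85 f'_c b)) = 475 − √(475² − 2 × 332.222×10⁶/(0.85 × 38.6 × 330)) = 69.71 mm.
A_s = 0.85 f'_c a b / f_y = 0.85 × 38.6 × 69.71 × 330 / 420 = 1797.1 mm².

A_s ≈ 1800 mm²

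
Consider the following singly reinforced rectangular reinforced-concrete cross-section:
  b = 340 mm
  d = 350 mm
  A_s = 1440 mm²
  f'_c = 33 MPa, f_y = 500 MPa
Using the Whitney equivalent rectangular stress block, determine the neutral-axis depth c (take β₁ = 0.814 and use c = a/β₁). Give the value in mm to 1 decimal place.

T = A_s f_y = 1440 × 500 = 720000 N = 720 kN.
Setting C = 0.85 f'_c a b equal to T: a = 720000/(0.85 × 33 × 340) = 75.495 mm.
With β₁ = 0.814, c = a/β₁ = 75.495/0.814 = 92.7 mm.

c ≈ 92.7 mm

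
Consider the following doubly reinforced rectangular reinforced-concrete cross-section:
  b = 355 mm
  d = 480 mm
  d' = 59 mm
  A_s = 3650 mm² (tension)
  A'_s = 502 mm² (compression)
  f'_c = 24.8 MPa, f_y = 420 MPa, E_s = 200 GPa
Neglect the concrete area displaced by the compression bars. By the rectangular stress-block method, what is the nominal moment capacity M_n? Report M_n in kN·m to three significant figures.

Assume both tension and compression steel yield.
Net tension couple steel: A_s − A'_s = 3148 mm².
a = (A_s − A'_s) f_y / (0.85 f'_c b) = 1322160/(0.85 × 24.8 × 355) = 176.68 mm.
c = a/β₁ = 176.68/0.85 = 207.86 mm; ε'_s = 0.003(c − d')/c = 0.0021 ≥ f_y/E_s = 0.0021, so compression steel does yield.
M_n = (A_s − A'_s) f_y (d − a/2) + A'_s f_y (d − d') = [1322160 × (480 − 88.34) + 210840 × (480 − 59)] × 10⁻⁶ = 517.84 + 88.76 = 606.60 kN·m.

M_n ≈ 607 kN·m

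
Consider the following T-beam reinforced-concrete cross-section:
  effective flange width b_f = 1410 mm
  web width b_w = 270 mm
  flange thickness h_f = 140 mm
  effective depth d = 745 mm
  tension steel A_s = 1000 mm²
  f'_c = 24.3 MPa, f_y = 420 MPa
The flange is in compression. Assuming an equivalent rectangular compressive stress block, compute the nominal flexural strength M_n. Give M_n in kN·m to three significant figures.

Tension: T = A_s f_y = 1000 × 420 = 420000 N.
Try a within the flange: a = T/(0.85 f'_c b_f) = 420000/(0.85 × 24.3 × 1410) = 14.42 mm.
Since a = 14.42 ≤ h_f = 140 mm, the stress block lies entirely in the flange; analyse as a rectangular beam of width b_f.
M_n = T(d − a/2) = 420000 × (745 − 7.21) = 309.87 × 10⁶ N·mm.
M_n = 309.87 kN·m.

M_n ≈ 310 kN·m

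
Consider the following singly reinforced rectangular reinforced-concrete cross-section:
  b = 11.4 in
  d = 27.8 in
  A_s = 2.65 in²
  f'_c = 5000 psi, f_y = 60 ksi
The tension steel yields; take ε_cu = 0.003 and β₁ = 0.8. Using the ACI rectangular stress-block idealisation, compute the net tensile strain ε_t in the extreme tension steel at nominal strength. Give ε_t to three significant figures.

ε_t ≈ 0.0173

a = A_s f_y/(0.85 f'_c b) = 3.282 in.
β₁ = 0.8, so c = a/β₁ = 3.282/0.8 = 4.103 in.
From the linear strain diagram with ε_cu = 0.003: ε_t = 0.003 (d − c)/c = 0.003 × (27.8 − 4.103)/4.103 = 0.0173.
Since ε_t ≥ 0.005, the section is tension-controlled.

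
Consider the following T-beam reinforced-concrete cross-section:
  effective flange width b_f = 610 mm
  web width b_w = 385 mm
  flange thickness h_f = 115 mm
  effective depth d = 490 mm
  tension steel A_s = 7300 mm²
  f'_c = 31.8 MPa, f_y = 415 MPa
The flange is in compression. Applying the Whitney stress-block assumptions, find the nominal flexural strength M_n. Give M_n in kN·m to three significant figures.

M_n ≈ 1180 kN·m

Tension: T = A_s f_y = 7300 × 415 = 3029500 N.
Try a within the flange: a = T/(0.85 f'_c b_f) = 3029500/(0.85 × 31.8 × 610) = 183.74 mm.
a = 183.74 > h_f = 115 mm: the block extends into the web. Split into flange-overhang and web parts.
C_f = 0.85 f'_c (b_f − b_w) h_f = 0.85 × 31.8 × (610 − 385) × 115 = 699401 N.
Remaining web compression depth: a_w = (T − C_f)/(0.85 f'_c b_w) = (3029500 − 699401)/(0.85 × 31.8 × 385) = 223.91 mm.
M_n = C_f(d − h_f/2) + (T − C_f)(d − a_w/2) = 699401 × (490 − 57.5) + 2330099 × (490 − 111.955) = 302.49 + 880.88 = 1183.37 × 10⁶ N·mm.
M_n = 1183.37 kN·m.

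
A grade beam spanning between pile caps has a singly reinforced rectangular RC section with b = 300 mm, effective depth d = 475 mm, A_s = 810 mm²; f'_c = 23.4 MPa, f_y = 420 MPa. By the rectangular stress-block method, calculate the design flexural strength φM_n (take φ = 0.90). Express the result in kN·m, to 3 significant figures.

T = A_s f_y = 810 × 420 = 340200 N = 340.2 kN.
From C = T: a = T/(0.85 f'_c b) = 340200/(0.85 × 23.4 × 300) = 57.01 mm.
M_n = T(d − a/2) = 340.2 kN × (475 − 28.505) mm = 151.90 kN·m.
φM_n = 0.90 × 151.90 = 136.71 kN·m.

φM_n ≈ 137 kN·m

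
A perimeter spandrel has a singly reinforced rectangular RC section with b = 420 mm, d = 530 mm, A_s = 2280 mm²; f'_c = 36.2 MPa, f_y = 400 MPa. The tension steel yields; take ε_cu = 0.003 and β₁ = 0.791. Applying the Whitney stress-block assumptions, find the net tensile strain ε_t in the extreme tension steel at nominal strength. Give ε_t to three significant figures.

a = A_s f_y/(0.85 f'_c b) = 70.57 mm.
β₁ = 0.791, so c = a/β₁ = 70.57/0.791 = 89.22 mm.
From the linear strain diagram with ε_cu = 0.003: ε_t = 0.003 (d − c)/c = 0.003 × (530 − 89.22)/89.22 = 0.0148.
Since ε_t ≥ 0.005, the section is tension-controlled.

ε_t ≈ 0.0148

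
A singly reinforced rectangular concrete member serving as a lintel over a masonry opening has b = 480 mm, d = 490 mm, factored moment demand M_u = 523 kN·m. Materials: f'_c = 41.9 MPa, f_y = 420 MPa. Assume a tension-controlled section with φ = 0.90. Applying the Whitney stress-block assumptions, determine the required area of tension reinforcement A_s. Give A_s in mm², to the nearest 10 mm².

A_s ≈ 3060 mm²

M_n = M_u/φ = 523/0.90 = 581.111 kN·m.
With M_n = 0.85 f'_c a b (d − a/2), solve the quadratic for a:
a = d − √(d² − 2M_n/(0.85 f'_c b)) = 490 − √(490² − 2 × 581.111×10⁶/(0.85 × 41.9 × 480)) = 75.13 mm.
A_s = 0.85 f'_c a b / f_y = 0.85 × 41.9 × 75.13 × 480 / 420 = 3058.0 mm².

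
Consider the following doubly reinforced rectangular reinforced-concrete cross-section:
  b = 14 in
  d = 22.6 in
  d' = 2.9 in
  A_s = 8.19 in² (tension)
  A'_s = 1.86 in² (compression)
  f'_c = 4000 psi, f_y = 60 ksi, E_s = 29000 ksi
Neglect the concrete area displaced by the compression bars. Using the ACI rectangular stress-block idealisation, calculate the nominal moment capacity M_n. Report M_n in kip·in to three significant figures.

Assume both steels yield.
a = (A_s − A'_s) f_y/(0.85 f'_c b) = (8.19 − 1.86) × 60/(0.85 × 4 × 14) = 7.979 in.
c = a/β₁ = 7.979/0.85 = 9.387 in; ε'_s = 0.003(c − d')/c = 0.0021 ≥ ε_y = 0.0021, so the compression steel yields.
M_n = (A_s − A'_s) f_y (d − a/2) + A'_s f_y (d − d') = 379.8 × (22.6 − 3.9895) + 111.6 × (22.6 − 2.9) = 7068.3 + 2198.5 = 9266.8 kip·in.

M_n ≈ 9270 kip·in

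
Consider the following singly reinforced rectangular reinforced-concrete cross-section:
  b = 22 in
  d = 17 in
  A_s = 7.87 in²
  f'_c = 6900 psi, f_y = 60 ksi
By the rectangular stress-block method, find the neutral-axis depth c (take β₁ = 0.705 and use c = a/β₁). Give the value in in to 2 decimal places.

c ≈ 5.19 in

T = A_s f_y = 7.87 × 60 = 472.2 kips.
a = T/(0.85 f'_c b) = 472.2/(0.85 × 6.9 × 22) = 3.6596 in.
With β₁ = 0.705, c = a/β₁ = 3.6596/0.705 = 5.19 in.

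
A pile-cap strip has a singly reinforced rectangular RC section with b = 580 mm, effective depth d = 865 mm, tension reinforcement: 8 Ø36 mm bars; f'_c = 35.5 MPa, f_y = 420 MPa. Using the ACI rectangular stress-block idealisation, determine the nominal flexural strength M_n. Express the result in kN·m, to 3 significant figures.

A_s = 8 × 1018 = 8144 mm².
T = A_s f_y = 8144 × 420 = 3420480 N = 3420.48 kN.
From C = T: a = T/(0.85 f'_c b) = 3420480/(0.85 × 35.5 × 580) = 195.44 mm.
M_n = T(d − a/2) = 3420.48 kN × (865 − 97.72) mm = 2624.47 kN·m.

M_n ≈ 2620 kN·m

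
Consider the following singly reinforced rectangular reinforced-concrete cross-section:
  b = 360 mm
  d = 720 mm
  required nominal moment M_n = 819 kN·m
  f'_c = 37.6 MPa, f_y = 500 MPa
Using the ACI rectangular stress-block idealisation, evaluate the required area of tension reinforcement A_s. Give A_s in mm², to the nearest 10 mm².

With M_n = 0.85 f'_c a b (d − a/2), solve the quadratic for a:
a = d − √(d² − 2M_n/(0.85 f'_c b)) = 720 − √(720² − 2 × 819×10⁶/(0.85 × 37.6 × 360)) = 106.78 mm.
A_s = 0.85 f'_c a b / f_y = 0.85 × 37.6 × 106.78 × 360 / 500 = 2457.1 mm².

A_s ≈ 2460 mm²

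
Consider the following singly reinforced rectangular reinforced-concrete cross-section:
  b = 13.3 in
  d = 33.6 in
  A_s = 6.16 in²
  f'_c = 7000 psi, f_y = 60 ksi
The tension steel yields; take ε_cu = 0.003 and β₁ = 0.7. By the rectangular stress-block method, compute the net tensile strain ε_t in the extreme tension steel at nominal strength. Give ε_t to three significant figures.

a = A_s f_y/(0.85 f'_c b) = 4.670 in.
β₁ = 0.7, so c = a/β₁ = 4.670/0.7 = 6.671 in.
From the linear strain diagram with ε_cu = 0.003: ε_t = 0.003 (d − c)/c = 0.003 × (33.6 − 6.671)/6.671 = 0.0121.
Since ε_t ≥ 0.005, the section is tension-controlled.

ε_t ≈ 0.0121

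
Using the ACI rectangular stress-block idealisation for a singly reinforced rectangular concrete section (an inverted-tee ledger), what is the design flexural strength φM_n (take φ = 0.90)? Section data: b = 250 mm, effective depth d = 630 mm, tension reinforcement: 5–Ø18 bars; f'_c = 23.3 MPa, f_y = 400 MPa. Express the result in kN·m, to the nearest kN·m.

A_s = 5 × 254 = 1270 mm².
T = A_s f_y = 1270 × 400 = 508000 N = 508 kN.
From C = T: a = T/(0.85 f'_c b) = 508000/(0.85 × 23.3 × 250) = 102.60 mm.
M_n = T(d − a/2) = 508 kN × (630 − 51.3) mm = 293.98 kN·m.
φM_n = 0.90 × 293.98 = 264.58 kN·m.

φM_n ≈ 265 kN·m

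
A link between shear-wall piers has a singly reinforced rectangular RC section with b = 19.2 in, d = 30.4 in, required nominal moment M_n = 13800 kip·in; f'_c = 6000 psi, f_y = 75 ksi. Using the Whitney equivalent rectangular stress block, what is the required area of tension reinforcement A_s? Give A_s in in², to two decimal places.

From M_n = 0.85 f'_c a b (d − a/2):
a = d − √(d² − 2M_n/(0.85 f'_c b)) = 30.4 − √(30.4² − 2 × 13800/(0.85 × 6 × 19.2)) = 5.056 in.
A_s = 0.85 f'_c a b / f_y = 0.85 × 6 × 5.056 × 19.2 / 75 = 6.601 in².

A_s ≈ 6.60 in²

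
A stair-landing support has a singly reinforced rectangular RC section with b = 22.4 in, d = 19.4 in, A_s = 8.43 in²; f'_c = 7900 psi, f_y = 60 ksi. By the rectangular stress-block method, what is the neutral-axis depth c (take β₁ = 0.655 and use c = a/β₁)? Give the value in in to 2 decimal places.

c ≈ 5.13 in

T = A_s f_y = 8.43 × 60 = 505.8 kips.
a = T/(0.85 f'_c b) = 505.8/(0.85 × 7.9 × 22.4) = 3.3627 in.
With β₁ = 0.655, c = a/β₁ = 3.3627/0.655 = 5.13 in.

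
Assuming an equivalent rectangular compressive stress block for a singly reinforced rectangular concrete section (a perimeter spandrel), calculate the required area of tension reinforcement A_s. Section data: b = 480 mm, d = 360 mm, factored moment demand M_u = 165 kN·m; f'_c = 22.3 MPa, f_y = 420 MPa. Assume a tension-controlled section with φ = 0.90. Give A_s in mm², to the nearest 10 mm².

M_n = M_u/φ = 165/0.90 = 183.333 kN·m.
With M_n = 0.85 f'_c a b (d − a/2), solve the quadratic for a:
a = d − √(d² − 2M_n/(0.85 f'_c b)) = 360 − √(360² − 2 × 183.333×10⁶/(0.85 × 22.3 × 480)) = 61.17 mm.
A_s = 0.85 f'_c a b / f_y = 0.85 × 22.3 × 61.17 × 480 / 420 = 1325.1 mm².

A_s ≈ 1330 mm²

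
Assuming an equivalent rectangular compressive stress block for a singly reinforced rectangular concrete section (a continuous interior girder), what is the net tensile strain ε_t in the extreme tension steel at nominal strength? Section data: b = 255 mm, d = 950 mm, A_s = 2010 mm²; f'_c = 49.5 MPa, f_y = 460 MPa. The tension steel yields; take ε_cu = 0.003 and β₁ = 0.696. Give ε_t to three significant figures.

a = A_s f_y/(0.85 f'_c b) = 86.18 mm.
β₁ = 0.696, so c = a/β₁ = 86.18/0.696 = 123.82 mm.
From the linear strain diagram with ε_cu = 0.003: ε_t = 0.003 (d − c)/c = 0.003 × (950 − 123.82)/123.82 = 0.0200.
Since ε_t ≥ 0.005, the section is tension-controlled.

ε_t ≈ 0.0200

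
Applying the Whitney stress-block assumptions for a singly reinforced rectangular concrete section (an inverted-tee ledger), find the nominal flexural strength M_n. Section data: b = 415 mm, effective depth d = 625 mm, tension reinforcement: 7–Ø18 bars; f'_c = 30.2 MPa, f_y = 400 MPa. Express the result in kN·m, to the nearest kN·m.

M_n ≈ 421 kN·m

A_s = 7 × 254 = 1778 mm².
T = A_s f_y = 1778 × 400 = 711200 N = 711.2 kN.
From C = T: a = T/(0.85 f'_c b) = 711200/(0.85 × 30.2 × 415) = 66.76 mm.
M_n = T(d − a/2) = 711.2 kN × (625 − 33.38) mm = 420.76 kN·m.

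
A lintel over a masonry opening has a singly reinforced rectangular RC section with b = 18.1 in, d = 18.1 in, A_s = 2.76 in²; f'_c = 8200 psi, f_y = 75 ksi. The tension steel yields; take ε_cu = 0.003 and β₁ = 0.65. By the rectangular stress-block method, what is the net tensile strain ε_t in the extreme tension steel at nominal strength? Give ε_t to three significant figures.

ε_t ≈ 0.0185

a = A_s f_y/(0.85 f'_c b) = 1.641 in.
β₁ = 0.65, so c = a/β₁ = 1.641/0.65 = 2.525 in.
From the linear strain diagram with ε_cu = 0.003: ε_t = 0.003 (d − c)/c = 0.003 × (18.1 − 2.525)/2.525 = 0.0185.
Since ε_t ≥ 0.005, the section is tension-controlled.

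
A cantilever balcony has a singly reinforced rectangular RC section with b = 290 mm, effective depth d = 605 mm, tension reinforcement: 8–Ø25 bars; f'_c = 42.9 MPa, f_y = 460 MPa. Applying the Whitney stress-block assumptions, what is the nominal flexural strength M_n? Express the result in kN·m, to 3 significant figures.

A_s = 8 × 491 = 3928 mm².
T = A_s f_y = 3928 × 460 = 1806880 N = 1806.88 kN.
From C = T: a = T/(0.85 f'_c b) = 1806880/(0.85 × 42.9 × 290) = 170.87 mm.
M_n = T(d − a/2) = 1806.88 kN × (605 − 85.435) mm = 938.79 kN·m.

M_n ≈ 939 kN·m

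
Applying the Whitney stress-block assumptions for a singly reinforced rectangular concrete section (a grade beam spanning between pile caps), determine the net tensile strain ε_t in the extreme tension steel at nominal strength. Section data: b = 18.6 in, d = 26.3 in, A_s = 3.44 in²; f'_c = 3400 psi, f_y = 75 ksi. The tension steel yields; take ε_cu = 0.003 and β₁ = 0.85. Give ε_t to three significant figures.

a = A_s f_y/(0.85 f'_c b) = 4.800 in.
β₁ = 0.85, so c = a/β₁ = 4.800/0.85 = 5.647 in.
From the linear strain diagram with ε_cu = 0.003: ε_t = 0.003 (d − c)/c = 0.003 × (26.3 − 5.647)/5.647 = 0.0110.
Since ε_t ≥ 0.005, the section is tension-controlled.

ε_t ≈ 0.0110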